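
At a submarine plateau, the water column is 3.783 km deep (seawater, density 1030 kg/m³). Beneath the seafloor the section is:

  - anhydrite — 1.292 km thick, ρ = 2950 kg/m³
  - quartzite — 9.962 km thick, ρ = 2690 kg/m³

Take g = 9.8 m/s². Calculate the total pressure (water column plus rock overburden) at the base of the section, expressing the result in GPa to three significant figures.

seawater: 1030 kg/m³ × 9.8 m/s² × 3783 m = 3.819×10^7 Pa = 0.03819 GPa
anhydrite: 2950 kg/m³ × 9.8 m/s² × 1292 m = 3.735×10^7 Pa = 0.03735 GPa
quartzite: 2690 kg/m³ × 9.8 m/s² × 9962 m = 2.626×10^8 Pa = 0.2626 GPa
Total = 0.03819 + 0.03735 + 0.2626 = 0.33816 GPa

0.338 GPa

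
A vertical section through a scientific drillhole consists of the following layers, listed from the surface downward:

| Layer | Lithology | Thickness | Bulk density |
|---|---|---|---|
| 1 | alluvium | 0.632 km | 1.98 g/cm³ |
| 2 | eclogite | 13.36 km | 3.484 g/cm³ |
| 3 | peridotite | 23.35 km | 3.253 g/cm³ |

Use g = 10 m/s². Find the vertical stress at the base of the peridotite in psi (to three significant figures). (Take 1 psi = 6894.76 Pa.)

alluvium: 1980 kg/m³ × 10 m/s² × 632 m = 1.251×10^7 Pa = 1815 psi
eclogite: 3484 kg/m³ × 10 m/s² × 13360 m = 4.655×10^8 Pa = 67510 psi
peridotite: 3253 kg/m³ × 10 m/s² × 23350 m = 7.596×10^8 Pa = 1.102×10^5 psi
Total = 1815 + 67510 + 1.102×10^5 = 1.7949×10^5 psi

179000 psi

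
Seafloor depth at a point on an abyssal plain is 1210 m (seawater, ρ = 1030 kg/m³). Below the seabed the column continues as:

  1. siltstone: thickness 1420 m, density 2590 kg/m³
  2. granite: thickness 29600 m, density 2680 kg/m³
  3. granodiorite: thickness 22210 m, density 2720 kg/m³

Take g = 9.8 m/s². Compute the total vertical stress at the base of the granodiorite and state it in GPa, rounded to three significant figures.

seawater: 1030 kg/m³ × 9.8 m/s² × 1210 m = 1.221×10^7 Pa = 0.01221 GPa
siltstone: 2590 kg/m³ × 9.8 m/s² × 1420 m = 3.604×10^7 Pa = 0.03604 GPa
granite: 2680 kg/m³ × 9.8 m/s² × 29600 m = 7.774×10^8 Pa = 0.7774 GPa
granodiorite: 2720 kg/m³ × 9.8 m/s² × 22210 m = 5.920×10^8 Pa = 0.5920 GPa
Total = 0.01221 + 0.03604 + 0.7774 + 0.5920 = 1.4177 GPa

1.42 GPa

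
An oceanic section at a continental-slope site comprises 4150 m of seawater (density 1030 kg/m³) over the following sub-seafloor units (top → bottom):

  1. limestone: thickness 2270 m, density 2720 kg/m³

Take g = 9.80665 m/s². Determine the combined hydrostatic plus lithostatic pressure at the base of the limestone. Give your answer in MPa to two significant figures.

seawater: 1030 kg/m³ × 9.80665 m/s² × 4150 m = 4.192×10^7 Pa = 41.92 MPa
limestone: 2720 kg/m³ × 9.80665 m/s² × 2270 m = 6.055×10^7 Pa = 60.55 MPa
Total = 41.92 + 60.55 = 102.47 MPa

100 MPa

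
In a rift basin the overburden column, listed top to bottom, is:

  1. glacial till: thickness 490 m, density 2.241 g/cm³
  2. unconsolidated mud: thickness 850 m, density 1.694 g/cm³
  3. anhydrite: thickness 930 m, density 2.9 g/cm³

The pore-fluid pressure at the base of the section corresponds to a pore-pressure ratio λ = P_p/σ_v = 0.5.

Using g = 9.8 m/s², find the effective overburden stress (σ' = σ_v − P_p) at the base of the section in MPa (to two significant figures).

26 MPa

Overburden (lithostatic) stress σ_v:
glacial till: 2241 kg/m³ × 9.8 m/s² × 490 m = 1.076×10^7 Pa = 10.76 MPa
unconsolidated mud: 1694 kg/m³ × 9.8 m/s² × 850 m = 1.411×10^7 Pa = 14.11 MPa
anhydrite: 2900 kg/m³ × 9.8 m/s² × 930 m = 2.643×10^7 Pa = 26.43 MPa
Total = 10.76 + 14.11 + 26.43 = 51.303 MPa
Pore pressure P_p = λ·σ_v = 0.5 × 51.30 MPa = 25.65 MPa
Effective stress σ' = σ_v − P_p = 51.30 − 25.65 = 25.651 MPa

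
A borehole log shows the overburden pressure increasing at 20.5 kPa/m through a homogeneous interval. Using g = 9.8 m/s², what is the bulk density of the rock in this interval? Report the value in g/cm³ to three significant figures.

2.09 g/cm³

ρ = (dP/dz)/g = 20.5 kPa/m / 9.8 m/s² = 20500 Pa/m / 9.8 m/s² = 2091.8 kg/m³
= 2.092 g/cm³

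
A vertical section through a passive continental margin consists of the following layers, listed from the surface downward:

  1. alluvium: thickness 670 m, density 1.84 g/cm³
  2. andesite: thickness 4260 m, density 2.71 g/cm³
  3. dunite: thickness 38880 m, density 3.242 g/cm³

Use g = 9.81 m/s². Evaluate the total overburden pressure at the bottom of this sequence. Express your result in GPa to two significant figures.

alluvium: 1840 kg/m³ × 9.81 m/s² × 670 m = 1.209×10^7 Pa = 0.01209 GPa
andesite: 2710 kg/m³ × 9.81 m/s² × 4260 m = 1.133×10^8 Pa = 0.1133 GPa
dunite: 3242 kg/m³ × 9.81 m/s² × 38880 m = 1.237×10^9 Pa = 1.237 GPa
Total = 0.01209 + 0.1133 + 1.237 = 1.3619 GPa

1.4 GPa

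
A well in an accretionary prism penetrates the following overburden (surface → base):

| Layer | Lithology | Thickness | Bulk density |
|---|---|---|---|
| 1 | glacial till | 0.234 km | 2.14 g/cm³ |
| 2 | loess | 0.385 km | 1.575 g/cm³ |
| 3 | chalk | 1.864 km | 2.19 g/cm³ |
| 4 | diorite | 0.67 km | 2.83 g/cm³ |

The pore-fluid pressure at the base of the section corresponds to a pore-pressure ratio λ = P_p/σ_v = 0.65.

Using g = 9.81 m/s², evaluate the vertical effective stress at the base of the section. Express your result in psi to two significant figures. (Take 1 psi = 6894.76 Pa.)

Overburden (lithostatic) stress σ_v:
glacial till: 2140 kg/m³ × 9.81 m/s² × 234 m = 4.912×10^6 Pa = 4.912 MPa
loess: 1575 kg/m³ × 9.81 m/s² × 385 m = 5.949×10^6 Pa = 5.949 MPa
chalk: 2190 kg/m³ × 9.81 m/s² × 1864 m = 4.005×10^7 Pa = 40.05 MPa
diorite: 2830 kg/m³ × 9.81 m/s² × 670 m = 1.860×10^7 Pa = 18.60 MPa
Total = 4.912 + 5.949 + 40.05 + 18.60 = 69.508 MPa
Pore pressure P_p = λ·σ_v = 0.65 × 69.51 MPa = 45.18 MPa
Effective stress σ' = σ_v − P_p = 69.51 − 45.18 = 24.328 MPa = 3528.4 psi

3500 psi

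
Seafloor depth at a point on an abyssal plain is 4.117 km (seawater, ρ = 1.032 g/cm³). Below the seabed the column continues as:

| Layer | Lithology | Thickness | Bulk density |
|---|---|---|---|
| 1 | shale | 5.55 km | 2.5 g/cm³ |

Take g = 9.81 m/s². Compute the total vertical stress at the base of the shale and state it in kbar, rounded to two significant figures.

1.8 kbar

seawater: 1032 kg/m³ × 9.81 m/s² × 4117 m = 4.168×10^7 Pa = 0.4168 kbar
shale: 2500 kg/m³ × 9.81 m/s² × 5550 m = 1.361×10^8 Pa = 1.361 kbar
Total = 0.4168 + 1.361 = 1.7779 kbar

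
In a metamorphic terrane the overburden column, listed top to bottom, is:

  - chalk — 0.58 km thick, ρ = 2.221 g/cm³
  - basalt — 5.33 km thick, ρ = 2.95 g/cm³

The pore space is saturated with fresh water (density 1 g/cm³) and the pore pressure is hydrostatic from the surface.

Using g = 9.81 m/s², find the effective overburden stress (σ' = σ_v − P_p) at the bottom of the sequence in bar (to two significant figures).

1100 bar

Overburden (lithostatic) stress σ_v:
chalk: 2221 kg/m³ × 9.81 m/s² × 580 m = 1.264×10^7 Pa = 12.64 MPa
basalt: 2950 kg/m³ × 9.81 m/s² × 5330 m = 1.542×10^8 Pa = 154.2 MPa
Total = 12.64 + 154.2 = 166.88 MPa
Pore pressure P_p = 1000 kg/m³ × 9.81 m/s² × 5910 m = 5.798×10^7 Pa = 57.98 MPa
Effective stress σ' = σ_v − P_p = 166.9 − 57.98 = 108.91 MPa = 1089.1 bar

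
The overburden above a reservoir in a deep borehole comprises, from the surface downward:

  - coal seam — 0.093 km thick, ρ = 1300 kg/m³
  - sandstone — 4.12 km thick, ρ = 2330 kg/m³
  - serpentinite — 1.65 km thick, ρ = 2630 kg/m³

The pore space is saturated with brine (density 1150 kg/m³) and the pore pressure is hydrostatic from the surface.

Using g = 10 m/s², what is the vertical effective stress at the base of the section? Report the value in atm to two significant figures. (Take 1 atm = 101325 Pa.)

Overburden (lithostatic) stress σ_v:
coal seam: 1300 kg/m³ × 10 m/s² × 93 m = 1.209×10^6 Pa = 1.209 MPa
sandstone: 2330 kg/m³ × 10 m/s² × 4120 m = 9.600×10^7 Pa = 96.00 MPa
serpentinite: 2630 kg/m³ × 10 m/s² × 1650 m = 4.340×10^7 Pa = 43.40 MPa
Total = 1.209 + 96.00 + 43.40 = 140.60 MPa
Pore pressure P_p = 1150 kg/m³ × 10 m/s² × 5863 m = 6.742×10^7 Pa = 67.42 MPa
Effective stress σ' = σ_v − P_p = 140.6 − 67.42 = 73.175 MPa = 722.19 atm

720 atm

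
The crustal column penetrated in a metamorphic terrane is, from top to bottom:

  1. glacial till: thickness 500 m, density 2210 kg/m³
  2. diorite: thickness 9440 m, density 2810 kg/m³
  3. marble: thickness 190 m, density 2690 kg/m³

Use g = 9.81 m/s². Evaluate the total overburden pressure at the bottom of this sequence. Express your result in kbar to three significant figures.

glacial till: 2210 kg/m³ × 9.81 m/s² × 500 m = 1.084×10^7 Pa = 0.1084 kbar
diorite: 2810 kg/m³ × 9.81 m/s² × 9440 m = 2.602×10^8 Pa = 2.602 kbar
marble: 2690 kg/m³ × 9.81 m/s² × 190 m = 5.014×10^6 Pa = 0.05014 kbar
Total = 0.1084 + 2.602 + 0.05014 = 2.7608 kbar

2.76 kbar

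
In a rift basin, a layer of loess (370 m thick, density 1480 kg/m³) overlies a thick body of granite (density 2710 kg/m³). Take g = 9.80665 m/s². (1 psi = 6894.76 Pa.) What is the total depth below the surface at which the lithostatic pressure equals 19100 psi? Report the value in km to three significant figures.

Pressure at base of upper layers: 1480×9.80665×370 = 5.370×10^6 Pa = 778.9 psi
Remaining pressure to be supplied by granite: 1.317×10^8 − 5.370×10^6 = 1.263×10^8 Pa
Additional depth in granite = 1.263×10^8 Pa / (2710 kg/m³ × 9.80665 m/s²) = 4753.1 m
Total depth = 370 m + 4753.1 m = 5123.1 m
= 5.1231 km

5.12 km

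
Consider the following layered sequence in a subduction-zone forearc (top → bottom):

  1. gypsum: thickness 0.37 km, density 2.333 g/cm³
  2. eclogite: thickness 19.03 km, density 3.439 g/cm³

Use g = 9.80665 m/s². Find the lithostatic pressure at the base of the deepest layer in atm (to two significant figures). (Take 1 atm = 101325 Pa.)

gypsum: 2333 kg/m³ × 9.80665 m/s² × 370 m = 8.465×10^6 Pa = 83.55 atm
eclogite: 3439 kg/m³ × 9.80665 m/s² × 19030 m = 6.418×10^8 Pa = 6334 atm
Total = 83.55 + 6334 = 6417.5 atm

6400 atm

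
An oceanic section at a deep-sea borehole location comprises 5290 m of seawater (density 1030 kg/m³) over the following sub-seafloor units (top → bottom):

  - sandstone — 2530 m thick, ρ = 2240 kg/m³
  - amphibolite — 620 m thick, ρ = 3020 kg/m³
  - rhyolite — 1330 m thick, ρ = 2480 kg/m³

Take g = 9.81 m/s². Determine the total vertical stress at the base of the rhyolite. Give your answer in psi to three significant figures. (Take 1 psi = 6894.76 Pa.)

23200 psi

seawater: 1030 kg/m³ × 9.81 m/s² × 5290 m = 5.345×10^7 Pa = 7753 psi
sandstone: 2240 kg/m³ × 9.81 m/s² × 2530 m = 5.560×10^7 Pa = 8063 psi
amphibolite: 3020 kg/m³ × 9.81 m/s² × 620 m = 1.837×10^7 Pa = 2664 psi
rhyolite: 2480 kg/m³ × 9.81 m/s² × 1330 m = 3.236×10^7 Pa = 4693 psi
Total = 7753 + 8063 + 2664 + 4693 = 23173 psi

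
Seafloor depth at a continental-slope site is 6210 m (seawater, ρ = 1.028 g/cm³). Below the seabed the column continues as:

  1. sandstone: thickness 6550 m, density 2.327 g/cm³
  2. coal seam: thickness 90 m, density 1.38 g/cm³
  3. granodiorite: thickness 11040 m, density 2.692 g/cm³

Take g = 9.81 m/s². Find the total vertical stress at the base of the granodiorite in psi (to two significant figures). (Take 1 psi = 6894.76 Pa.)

73000 psi

seawater: 1028 kg/m³ × 9.81 m/s² × 6210 m = 6.263×10^7 Pa = 9083 psi
sandstone: 2327 kg/m³ × 9.81 m/s² × 6550 m = 1.495×10^8 Pa = 21686 psi
coal seam: 1380 kg/m³ × 9.81 m/s² × 90 m = 1.218×10^6 Pa = 176.7 psi
granodiorite: 2692 kg/m³ × 9.81 m/s² × 11040 m = 2.916×10^8 Pa = 42286 psi
Total = 9083 + 21686 + 176.7 + 42286 = 73232 psi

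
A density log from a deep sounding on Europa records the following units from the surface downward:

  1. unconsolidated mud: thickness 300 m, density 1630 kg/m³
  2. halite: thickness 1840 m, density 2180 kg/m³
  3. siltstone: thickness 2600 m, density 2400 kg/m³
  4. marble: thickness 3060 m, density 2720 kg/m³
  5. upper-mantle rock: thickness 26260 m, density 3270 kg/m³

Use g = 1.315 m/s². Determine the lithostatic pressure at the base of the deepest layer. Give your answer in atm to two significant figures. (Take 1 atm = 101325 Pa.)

unconsolidated mud: 1630 kg/m³ × 1.315 m/s² × 300 m = 6.430×10^5 Pa = 6.346 atm
halite: 2180 kg/m³ × 1.315 m/s² × 1840 m = 5.275×10^6 Pa = 52.06 atm
siltstone: 2400 kg/m³ × 1.315 m/s² × 2600 m = 8.206×10^6 Pa = 80.98 atm
marble: 2720 kg/m³ × 1.315 m/s² × 3060 m = 1.095×10^7 Pa = 108.0 atm
upper-mantle rock: 3270 kg/m³ × 1.315 m/s² × 26260 m = 1.129×10^8 Pa = 1114 atm
Total = 6.346 + 52.06 + 80.98 + 108.0 + 1114 = 1361.8 atm

1400 atm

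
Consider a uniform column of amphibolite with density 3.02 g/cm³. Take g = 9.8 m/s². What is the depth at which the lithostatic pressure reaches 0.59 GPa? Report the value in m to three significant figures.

19900 m

h = P/(ρg) = 0.59 GPa / (3020 kg/m³ × 9.8 m/s²) = 5.900×10^8 Pa / 29596 Pa/m = 19935 m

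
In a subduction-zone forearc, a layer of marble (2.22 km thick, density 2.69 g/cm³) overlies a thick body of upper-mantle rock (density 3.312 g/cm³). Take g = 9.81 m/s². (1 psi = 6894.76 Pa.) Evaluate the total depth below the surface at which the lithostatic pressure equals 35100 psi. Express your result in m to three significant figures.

Pressure at base of upper layers: 2690×9.81×2220 = 5.858×10^7 Pa = 8497 psi
Remaining pressure to be supplied by upper-mantle rock: 2.420×10^8 − 5.858×10^7 = 1.834×10^8 Pa
Additional depth in upper-mantle rock = 1.834×10^8 Pa / (3312 kg/m³ × 9.81 m/s²) = 5645.4 m
Total depth = 2220 m + 5645.4 m = 7865.4 m

7870 m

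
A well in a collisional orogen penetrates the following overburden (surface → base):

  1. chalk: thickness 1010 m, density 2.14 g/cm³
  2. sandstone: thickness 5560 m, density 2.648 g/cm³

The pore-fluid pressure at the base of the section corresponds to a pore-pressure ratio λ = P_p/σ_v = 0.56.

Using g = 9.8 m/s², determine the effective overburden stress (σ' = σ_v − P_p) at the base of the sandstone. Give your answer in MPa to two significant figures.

Overburden (lithostatic) stress σ_v:
chalk: 2140 kg/m³ × 9.8 m/s² × 1010 m = 2.118×10^7 Pa = 21.18 MPa
sandstone: 2648 kg/m³ × 9.8 m/s² × 5560 m = 1.443×10^8 Pa = 144.3 MPa
Total = 21.18 + 144.3 = 165.47 MPa
Pore pressure P_p = λ·σ_v = 0.56 × 165.5 MPa = 92.66 MPa
Effective stress σ' = σ_v − P_p = 165.5 − 92.66 = 72.805 MPa

73 MPa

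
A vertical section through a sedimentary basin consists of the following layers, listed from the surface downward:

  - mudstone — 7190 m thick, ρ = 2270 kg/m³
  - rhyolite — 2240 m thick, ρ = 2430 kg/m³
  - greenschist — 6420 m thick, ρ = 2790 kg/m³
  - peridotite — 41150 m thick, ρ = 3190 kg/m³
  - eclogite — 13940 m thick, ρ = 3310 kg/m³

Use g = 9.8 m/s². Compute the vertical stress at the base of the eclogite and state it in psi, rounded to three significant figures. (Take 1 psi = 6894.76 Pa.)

309000 psi

mudstone: 2270 kg/m³ × 9.8 m/s² × 7190 m = 1.599×10^8 Pa = 23199 psi
rhyolite: 2430 kg/m³ × 9.8 m/s² × 2240 m = 5.334×10^7 Pa = 7737 psi
greenschist: 2790 kg/m³ × 9.8 m/s² × 6420 m = 1.755×10^8 Pa = 25459 psi
peridotite: 3190 kg/m³ × 9.8 m/s² × 41150 m = 1.286×10^9 Pa = 1.866×10^5 psi
eclogite: 3310 kg/m³ × 9.8 m/s² × 13940 m = 4.522×10^8 Pa = 65584 psi
Total = 23199 + 7737 + 25459 + 1.866×10^5 + 65584 = 3.0856×10^5 psi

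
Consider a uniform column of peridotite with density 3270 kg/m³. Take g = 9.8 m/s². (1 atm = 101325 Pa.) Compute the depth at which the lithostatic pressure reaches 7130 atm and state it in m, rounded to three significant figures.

h = P/(ρg) = 7130 atm / (3270 kg/m³ × 9.8 m/s²) = 7.224×10^8 Pa / 32046 Pa/m = 22544 m

22500 m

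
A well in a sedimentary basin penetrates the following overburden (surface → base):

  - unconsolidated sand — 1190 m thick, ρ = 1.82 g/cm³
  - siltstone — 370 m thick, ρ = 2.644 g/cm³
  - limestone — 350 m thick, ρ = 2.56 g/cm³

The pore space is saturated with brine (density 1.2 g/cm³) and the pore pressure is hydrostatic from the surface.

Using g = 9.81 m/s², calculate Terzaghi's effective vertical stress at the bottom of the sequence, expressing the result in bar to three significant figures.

Overburden (lithostatic) stress σ_v:
unconsolidated sand: 1820 kg/m³ × 9.81 m/s² × 1190 m = 2.125×10^7 Pa = 21.25 MPa
siltstone: 2644 kg/m³ × 9.81 m/s² × 370 m = 9.597×10^6 Pa = 9.597 MPa
limestone: 2560 kg/m³ × 9.81 m/s² × 350 m = 8.790×10^6 Pa = 8.790 MPa
Total = 21.25 + 9.597 + 8.790 = 39.633 MPa
Pore pressure P_p = 1200 kg/m³ × 9.81 m/s² × 1910 m = 2.248×10^7 Pa = 22.48 MPa
Effective stress σ' = σ_v − P_p = 39.63 − 22.48 = 17.149 MPa = 171.49 bar

171 bar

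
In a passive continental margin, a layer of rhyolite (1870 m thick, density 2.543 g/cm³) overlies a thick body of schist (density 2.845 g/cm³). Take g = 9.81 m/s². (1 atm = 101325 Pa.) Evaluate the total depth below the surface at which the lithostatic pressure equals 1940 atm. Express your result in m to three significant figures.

Pressure at base of upper layers: 2543×9.81×1870 = 4.665×10^7 Pa = 460.4 atm
Remaining pressure to be supplied by schist: 1.966×10^8 − 4.665×10^7 = 1.499×10^8 Pa
Additional depth in schist = 1.499×10^8 Pa / (2845 kg/m³ × 9.81 m/s²) = 5371.7 m
Total depth = 1870 m + 5371.7 m = 7241.7 m

7240 m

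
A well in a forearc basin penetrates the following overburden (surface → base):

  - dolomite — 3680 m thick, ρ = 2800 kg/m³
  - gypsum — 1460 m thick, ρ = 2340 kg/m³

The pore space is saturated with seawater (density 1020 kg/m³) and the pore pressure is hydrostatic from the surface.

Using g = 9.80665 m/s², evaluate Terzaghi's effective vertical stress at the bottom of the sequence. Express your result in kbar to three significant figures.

Overburden (lithostatic) stress σ_v:
dolomite: 2800 kg/m³ × 9.80665 m/s² × 3680 m = 1.010×10^8 Pa = 101.0 MPa
gypsum: 2340 kg/m³ × 9.80665 m/s² × 1460 m = 3.350×10^7 Pa = 33.50 MPa
Total = 101.0 + 33.50 = 134.55 MPa
Pore pressure P_p = 1020 kg/m³ × 9.80665 m/s² × 5140 m = 5.141×10^7 Pa = 51.41 MPa
Effective stress σ' = σ_v − P_p = 134.6 − 51.41 = 83.137 MPa = 0.83137 kbar

0.831 kbar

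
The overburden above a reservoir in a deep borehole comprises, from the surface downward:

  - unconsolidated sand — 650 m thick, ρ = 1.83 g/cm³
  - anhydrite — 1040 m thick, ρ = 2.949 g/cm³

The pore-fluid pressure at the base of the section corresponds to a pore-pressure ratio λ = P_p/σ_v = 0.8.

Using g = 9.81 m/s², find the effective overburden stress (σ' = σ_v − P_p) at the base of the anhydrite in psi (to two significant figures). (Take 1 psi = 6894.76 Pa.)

Overburden (lithostatic) stress σ_v:
unconsolidated sand: 1830 kg/m³ × 9.81 m/s² × 650 m = 1.167×10^7 Pa = 11.67 MPa
anhydrite: 2949 kg/m³ × 9.81 m/s² × 1040 m = 3.009×10^7 Pa = 30.09 MPa
Total = 11.67 + 30.09 = 41.756 MPa
Pore pressure P_p = λ·σ_v = 0.8 × 41.76 MPa = 33.40 MPa
Effective stress σ' = σ_v − P_p = 41.76 − 33.40 = 8.3512 MPa = 1211.2 psi

1200 psi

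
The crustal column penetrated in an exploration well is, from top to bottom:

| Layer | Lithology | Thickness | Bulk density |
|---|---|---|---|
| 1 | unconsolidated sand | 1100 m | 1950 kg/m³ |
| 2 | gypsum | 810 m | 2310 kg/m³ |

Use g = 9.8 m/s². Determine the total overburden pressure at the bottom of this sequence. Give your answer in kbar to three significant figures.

unconsolidated sand: 1950 kg/m³ × 9.8 m/s² × 1100 m = 2.102×10^7 Pa = 0.2102 kbar
gypsum: 2310 kg/m³ × 9.8 m/s² × 810 m = 1.834×10^7 Pa = 0.1834 kbar
Total = 0.2102 + 0.1834 = 0.39358 kbar

0.394 kbar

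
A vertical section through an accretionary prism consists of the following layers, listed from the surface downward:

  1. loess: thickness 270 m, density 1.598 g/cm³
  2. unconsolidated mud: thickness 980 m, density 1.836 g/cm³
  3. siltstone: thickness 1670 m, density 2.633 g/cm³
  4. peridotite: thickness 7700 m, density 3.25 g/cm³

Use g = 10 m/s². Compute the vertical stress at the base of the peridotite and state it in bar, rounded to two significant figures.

3200 bar

loess: 1598 kg/m³ × 10 m/s² × 270 m = 4.315×10^6 Pa = 43.15 bar
unconsolidated mud: 1836 kg/m³ × 10 m/s² × 980 m = 1.799×10^7 Pa = 179.9 bar
siltstone: 2633 kg/m³ × 10 m/s² × 1670 m = 4.397×10^7 Pa = 439.7 bar
peridotite: 3250 kg/m³ × 10 m/s² × 7700 m = 2.502×10^8 Pa = 2502 bar
Total = 43.15 + 179.9 + 439.7 + 2502 = 3165.3 bar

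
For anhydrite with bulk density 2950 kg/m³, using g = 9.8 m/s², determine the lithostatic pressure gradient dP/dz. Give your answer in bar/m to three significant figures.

dP/dz = ρg = 2950 kg/m³ × 9.8 m/s² = 28910 Pa/m
= 28910 Pa/m × (1 bar/m / 1.0000×10^5 Pa/m) = 0.28910 bar/m

0.289 bar/m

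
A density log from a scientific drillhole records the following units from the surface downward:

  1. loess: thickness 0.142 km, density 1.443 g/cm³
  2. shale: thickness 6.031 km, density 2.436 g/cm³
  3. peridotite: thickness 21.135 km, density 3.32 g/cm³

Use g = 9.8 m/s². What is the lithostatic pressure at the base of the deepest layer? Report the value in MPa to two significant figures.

830 MPa

loess: 1443 kg/m³ × 9.8 m/s² × 142 m = 2.008×10^6 Pa = 2.008 MPa
shale: 2436 kg/m³ × 9.8 m/s² × 6031 m = 1.440×10^8 Pa = 144.0 MPa
peridotite: 3320 kg/m³ × 9.8 m/s² × 21135 m = 6.876×10^8 Pa = 687.6 MPa
Total = 2.008 + 144.0 + 687.6 = 833.63 MPa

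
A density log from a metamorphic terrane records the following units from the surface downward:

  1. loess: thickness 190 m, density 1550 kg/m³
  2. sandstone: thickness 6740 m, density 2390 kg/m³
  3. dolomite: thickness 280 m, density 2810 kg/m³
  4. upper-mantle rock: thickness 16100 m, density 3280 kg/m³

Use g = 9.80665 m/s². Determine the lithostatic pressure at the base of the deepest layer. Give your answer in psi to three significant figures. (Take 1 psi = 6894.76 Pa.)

99600 psi

loess: 1550 kg/m³ × 9.80665 m/s² × 190 m = 2.888×10^6 Pa = 418.9 psi
sandstone: 2390 kg/m³ × 9.80665 m/s² × 6740 m = 1.580×10^8 Pa = 22912 psi
dolomite: 2810 kg/m³ × 9.80665 m/s² × 280 m = 7.716×10^6 Pa = 1119 psi
upper-mantle rock: 3280 kg/m³ × 9.80665 m/s² × 16100 m = 5.179×10^8 Pa = 75111 psi
Total = 418.9 + 22912 + 1119 + 75111 = 99560 psi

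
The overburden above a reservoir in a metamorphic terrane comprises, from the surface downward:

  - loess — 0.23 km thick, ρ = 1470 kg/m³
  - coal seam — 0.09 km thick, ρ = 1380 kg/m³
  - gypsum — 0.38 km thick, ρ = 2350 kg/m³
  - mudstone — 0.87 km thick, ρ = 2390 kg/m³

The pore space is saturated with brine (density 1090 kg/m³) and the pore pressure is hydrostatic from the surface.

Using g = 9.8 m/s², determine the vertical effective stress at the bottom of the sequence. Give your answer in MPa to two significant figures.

Overburden (lithostatic) stress σ_v:
loess: 1470 kg/m³ × 9.8 m/s² × 230 m = 3.313×10^6 Pa = 3.313 MPa
coal seam: 1380 kg/m³ × 9.8 m/s² × 90 m = 1.217×10^6 Pa = 1.217 MPa
gypsum: 2350 kg/m³ × 9.8 m/s² × 380 m = 8.751×10^6 Pa = 8.751 MPa
mudstone: 2390 kg/m³ × 9.8 m/s² × 870 m = 2.038×10^7 Pa = 20.38 MPa
Total = 3.313 + 1.217 + 8.751 + 20.38 = 33.659 MPa
Pore pressure P_p = 1090 kg/m³ × 9.8 m/s² × 1570 m = 1.677×10^7 Pa = 16.77 MPa
Effective stress σ' = σ_v − P_p = 33.66 − 16.77 = 16.888 MPa

17 MPa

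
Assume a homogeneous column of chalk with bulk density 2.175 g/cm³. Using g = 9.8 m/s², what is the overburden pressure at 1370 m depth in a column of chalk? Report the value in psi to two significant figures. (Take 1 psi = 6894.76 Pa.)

chalk: 2175 kg/m³ × 9.8 m/s² × 1370 m = 2.920×10^7 Pa = 4235 psi

4200 psi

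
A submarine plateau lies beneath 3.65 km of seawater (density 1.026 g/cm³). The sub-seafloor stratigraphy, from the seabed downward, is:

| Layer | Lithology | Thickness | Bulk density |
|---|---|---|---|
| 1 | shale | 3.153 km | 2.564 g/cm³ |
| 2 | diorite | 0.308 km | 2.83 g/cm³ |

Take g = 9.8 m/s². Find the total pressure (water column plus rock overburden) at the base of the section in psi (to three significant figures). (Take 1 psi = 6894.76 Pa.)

seawater: 1026 kg/m³ × 9.8 m/s² × 3650 m = 3.670×10^7 Pa = 5323 psi
shale: 2564 kg/m³ × 9.8 m/s² × 3153 m = 7.923×10^7 Pa = 11491 psi
diorite: 2830 kg/m³ × 9.8 m/s² × 308 m = 8.542×10^6 Pa = 1239 psi
Total = 5323 + 11491 + 1239 = 18053 psi

18100 psi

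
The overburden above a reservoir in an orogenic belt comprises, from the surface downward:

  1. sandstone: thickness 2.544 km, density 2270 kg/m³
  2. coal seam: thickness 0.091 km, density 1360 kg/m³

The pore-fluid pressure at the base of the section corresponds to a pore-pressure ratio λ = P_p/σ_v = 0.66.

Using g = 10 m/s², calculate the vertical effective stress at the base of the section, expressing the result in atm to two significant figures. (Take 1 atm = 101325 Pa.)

200 atm

Overburden (lithostatic) stress σ_v:
sandstone: 2270 kg/m³ × 10 m/s² × 2544 m = 5.775×10^7 Pa = 57.75 MPa
coal seam: 1360 kg/m³ × 10 m/s² × 91 m = 1.238×10^6 Pa = 1.238 MPa
Total = 57.75 + 1.238 = 58.986 MPa
Pore pressure P_p = λ·σ_v = 0.66 × 58.99 MPa = 38.93 MPa
Effective stress σ' = σ_v − P_p = 58.99 − 38.93 = 20.055 MPa = 197.93 atm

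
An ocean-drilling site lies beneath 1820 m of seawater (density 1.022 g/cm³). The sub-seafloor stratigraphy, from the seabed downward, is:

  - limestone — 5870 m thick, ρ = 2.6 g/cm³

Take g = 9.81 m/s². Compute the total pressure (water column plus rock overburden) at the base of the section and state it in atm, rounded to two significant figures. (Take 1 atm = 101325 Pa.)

seawater: 1022 kg/m³ × 9.81 m/s² × 1820 m = 1.825×10^7 Pa = 180.1 atm
limestone: 2600 kg/m³ × 9.81 m/s² × 5870 m = 1.497×10^8 Pa = 1478 atm
Total = 180.1 + 1478 = 1657.7 atm

1700 atm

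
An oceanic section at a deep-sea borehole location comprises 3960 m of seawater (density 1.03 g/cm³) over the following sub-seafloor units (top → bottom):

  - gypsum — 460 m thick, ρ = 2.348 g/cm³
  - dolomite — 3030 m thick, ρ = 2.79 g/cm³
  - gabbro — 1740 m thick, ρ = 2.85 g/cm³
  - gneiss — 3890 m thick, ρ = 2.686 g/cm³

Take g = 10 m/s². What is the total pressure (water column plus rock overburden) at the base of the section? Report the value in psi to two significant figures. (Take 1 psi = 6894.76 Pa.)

seawater: 1030 kg/m³ × 10 m/s² × 3960 m = 4.079×10^7 Pa = 5916 psi
gypsum: 2348 kg/m³ × 10 m/s² × 460 m = 1.080×10^7 Pa = 1567 psi
dolomite: 2790 kg/m³ × 10 m/s² × 3030 m = 8.454×10^7 Pa = 12261 psi
gabbro: 2850 kg/m³ × 10 m/s² × 1740 m = 4.959×10^7 Pa = 7192 psi
gneiss: 2686 kg/m³ × 10 m/s² × 3890 m = 1.045×10^8 Pa = 15154 psi
Total = 5916 + 1567 + 12261 + 7192 + 15154 = 42090 psi

42000 psi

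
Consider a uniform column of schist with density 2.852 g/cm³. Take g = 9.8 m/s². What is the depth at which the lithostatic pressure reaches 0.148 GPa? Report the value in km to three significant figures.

5.30 km

h = P/(ρg) = 0.148 GPa / (2852 kg/m³ × 9.8 m/s²) = 1.480×10^8 Pa / 27950 Pa/m = 5295.2 m
= 5.2952 km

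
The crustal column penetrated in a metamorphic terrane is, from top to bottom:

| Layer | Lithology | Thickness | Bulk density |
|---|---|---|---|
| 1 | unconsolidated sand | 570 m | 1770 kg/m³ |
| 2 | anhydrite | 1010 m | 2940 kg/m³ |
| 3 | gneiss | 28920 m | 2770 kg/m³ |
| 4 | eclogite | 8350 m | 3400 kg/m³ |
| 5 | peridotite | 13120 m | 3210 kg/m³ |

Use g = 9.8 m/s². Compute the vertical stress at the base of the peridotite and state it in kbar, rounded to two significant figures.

15 kbar

unconsolidated sand: 1770 kg/m³ × 9.8 m/s² × 570 m = 9.887×10^6 Pa = 0.09887 kbar
anhydrite: 2940 kg/m³ × 9.8 m/s² × 1010 m = 2.910×10^7 Pa = 0.2910 kbar
gneiss: 2770 kg/m³ × 9.8 m/s² × 28920 m = 7.851×10^8 Pa = 7.851 kbar
eclogite: 3400 kg/m³ × 9.8 m/s² × 8350 m = 2.782×10^8 Pa = 2.782 kbar
peridotite: 3210 kg/m³ × 9.8 m/s² × 13120 m = 4.127×10^8 Pa = 4.127 kbar
Total = 0.09887 + 0.2910 + 7.851 + 2.782 + 4.127 = 15.150 kbar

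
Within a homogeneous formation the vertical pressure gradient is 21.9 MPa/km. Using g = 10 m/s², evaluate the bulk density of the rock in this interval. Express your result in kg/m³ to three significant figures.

ρ = (dP/dz)/g = 21.9 MPa/km / 10 m/s² = 21900 Pa/m / 10 m/s² = 2190.0 kg/m³

2190 kg/m³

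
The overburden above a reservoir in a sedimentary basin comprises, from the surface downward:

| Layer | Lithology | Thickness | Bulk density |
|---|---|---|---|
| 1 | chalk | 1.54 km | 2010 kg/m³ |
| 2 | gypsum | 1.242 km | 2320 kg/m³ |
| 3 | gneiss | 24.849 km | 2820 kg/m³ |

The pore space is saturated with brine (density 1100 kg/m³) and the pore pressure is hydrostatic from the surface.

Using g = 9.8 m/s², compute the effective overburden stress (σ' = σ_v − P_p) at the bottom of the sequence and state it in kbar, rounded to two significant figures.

Overburden (lithostatic) stress σ_v:
chalk: 2010 kg/m³ × 9.8 m/s² × 1540 m = 3.033×10^7 Pa = 30.33 MPa
gypsum: 2320 kg/m³ × 9.8 m/s² × 1242 m = 2.824×10^7 Pa = 28.24 MPa
gneiss: 2820 kg/m³ × 9.8 m/s² × 24849 m = 6.867×10^8 Pa = 686.7 MPa
Total = 30.33 + 28.24 + 686.7 = 745.30 MPa
Pore pressure P_p = 1100 kg/m³ × 9.8 m/s² × 27631 m = 2.979×10^8 Pa = 297.9 MPa
Effective stress σ' = σ_v − P_p = 745.3 − 297.9 = 447.44 MPa = 4.4744 kbar

4.5 kbar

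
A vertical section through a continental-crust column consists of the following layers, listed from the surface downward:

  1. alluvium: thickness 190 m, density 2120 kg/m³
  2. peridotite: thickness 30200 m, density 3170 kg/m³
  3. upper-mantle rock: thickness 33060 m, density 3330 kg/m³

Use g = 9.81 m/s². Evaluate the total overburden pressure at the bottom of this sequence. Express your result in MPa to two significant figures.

2000 MPa

alluvium: 2120 kg/m³ × 9.81 m/s² × 190 m = 3.951×10^6 Pa = 3.951 MPa
peridotite: 3170 kg/m³ × 9.81 m/s² × 30200 m = 9.392×10^8 Pa = 939.2 MPa
upper-mantle rock: 3330 kg/m³ × 9.81 m/s² × 33060 m = 1.080×10^9 Pa = 1080 MPa
Total = 3.951 + 939.2 + 1080 = 2023.1 MPa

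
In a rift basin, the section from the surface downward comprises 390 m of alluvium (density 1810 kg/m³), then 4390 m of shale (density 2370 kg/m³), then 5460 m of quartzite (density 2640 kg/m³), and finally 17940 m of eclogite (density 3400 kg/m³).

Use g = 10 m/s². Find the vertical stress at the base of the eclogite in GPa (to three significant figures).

alluvium: 1810 kg/m³ × 10 m/s² × 390 m = 7.059×10^6 Pa = 7.059×10^-3 GPa
shale: 2370 kg/m³ × 10 m/s² × 4390 m = 1.040×10^8 Pa = 0.1040 GPa
quartzite: 2640 kg/m³ × 10 m/s² × 5460 m = 1.441×10^8 Pa = 0.1441 GPa
eclogite: 3400 kg/m³ × 10 m/s² × 17940 m = 6.100×10^8 Pa = 0.6100 GPa
Total = 7.059×10^-3 + 0.1040 + 0.1441 + 0.6100 = 0.86521 GPa

0.865 GPa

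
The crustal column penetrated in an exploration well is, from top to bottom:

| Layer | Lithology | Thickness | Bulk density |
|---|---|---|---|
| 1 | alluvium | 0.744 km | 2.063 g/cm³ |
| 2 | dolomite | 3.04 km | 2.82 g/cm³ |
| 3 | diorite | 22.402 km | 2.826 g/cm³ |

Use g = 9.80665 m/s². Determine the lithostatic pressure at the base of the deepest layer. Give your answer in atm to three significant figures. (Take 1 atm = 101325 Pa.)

7110 atm

alluvium: 2063 kg/m³ × 9.80665 m/s² × 744 m = 1.505×10^7 Pa = 148.6 atm
dolomite: 2820 kg/m³ × 9.80665 m/s² × 3040 m = 8.407×10^7 Pa = 829.7 atm
diorite: 2826 kg/m³ × 9.80665 m/s² × 22402 m = 6.208×10^8 Pa = 6127 atm
Total = 148.6 + 829.7 + 6127 = 7105.5 atm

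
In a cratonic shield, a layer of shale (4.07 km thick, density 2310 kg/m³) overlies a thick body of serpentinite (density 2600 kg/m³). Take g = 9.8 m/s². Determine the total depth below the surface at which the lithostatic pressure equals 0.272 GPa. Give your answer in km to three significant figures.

11.1 km

Pressure at base of upper layers: 2310×9.8×4070 = 9.214×10^7 Pa = 0.09214 GPa
Remaining pressure to be supplied by serpentinite: 2.720×10^8 − 9.214×10^7 = 1.799×10^8 Pa
Additional depth in serpentinite = 1.799×10^8 Pa / (2600 kg/m³ × 9.8 m/s²) = 7059.0 m
Total depth = 4070 m + 7059.0 m = 11129 m
= 11.129 km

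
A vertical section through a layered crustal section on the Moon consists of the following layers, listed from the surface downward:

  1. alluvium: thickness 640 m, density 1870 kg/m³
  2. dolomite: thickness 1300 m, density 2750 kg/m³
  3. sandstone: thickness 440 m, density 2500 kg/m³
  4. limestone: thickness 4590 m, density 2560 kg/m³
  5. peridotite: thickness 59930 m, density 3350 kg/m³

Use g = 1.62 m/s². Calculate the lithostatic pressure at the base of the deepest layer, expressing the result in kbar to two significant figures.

alluvium: 1870 kg/m³ × 1.62 m/s² × 640 m = 1.939×10^6 Pa = 0.01939 kbar
dolomite: 2750 kg/m³ × 1.62 m/s² × 1300 m = 5.792×10^6 Pa = 0.05792 kbar
sandstone: 2500 kg/m³ × 1.62 m/s² × 440 m = 1.782×10^6 Pa = 0.01782 kbar
limestone: 2560 kg/m³ × 1.62 m/s² × 4590 m = 1.904×10^7 Pa = 0.1904 kbar
peridotite: 3350 kg/m³ × 1.62 m/s² × 59930 m = 3.252×10^8 Pa = 3.252 kbar
Total = 0.01939 + 0.05792 + 0.01782 + 0.1904 + 3.252 = 3.5379 kbar

3.5 kbar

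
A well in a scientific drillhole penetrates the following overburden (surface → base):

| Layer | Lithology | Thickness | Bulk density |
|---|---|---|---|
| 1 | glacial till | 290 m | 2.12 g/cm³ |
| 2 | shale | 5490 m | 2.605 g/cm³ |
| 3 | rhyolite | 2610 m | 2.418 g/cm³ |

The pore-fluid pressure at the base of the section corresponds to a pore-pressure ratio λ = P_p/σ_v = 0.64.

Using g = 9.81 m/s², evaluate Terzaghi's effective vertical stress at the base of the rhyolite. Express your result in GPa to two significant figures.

0.075 GPa

Overburden (lithostatic) stress σ_v:
glacial till: 2120 kg/m³ × 9.81 m/s² × 290 m = 6.031×10^6 Pa = 6.031 MPa
shale: 2605 kg/m³ × 9.81 m/s² × 5490 m = 1.403×10^8 Pa = 140.3 MPa
rhyolite: 2418 kg/m³ × 9.81 m/s² × 2610 m = 6.191×10^7 Pa = 61.91 MPa
Total = 6.031 + 140.3 + 61.91 = 208.24 MPa
Pore pressure P_p = λ·σ_v = 0.64 × 208.2 MPa = 133.3 MPa
Effective stress σ' = σ_v − P_p = 208.2 − 133.3 = 74.966 MPa = 0.074966 GPa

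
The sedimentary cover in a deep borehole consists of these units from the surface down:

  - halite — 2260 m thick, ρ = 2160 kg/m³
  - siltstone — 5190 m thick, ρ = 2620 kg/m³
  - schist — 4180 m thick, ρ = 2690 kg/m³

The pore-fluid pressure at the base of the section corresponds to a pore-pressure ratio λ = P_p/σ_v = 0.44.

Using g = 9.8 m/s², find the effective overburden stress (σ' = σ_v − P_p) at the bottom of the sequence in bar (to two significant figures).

Overburden (lithostatic) stress σ_v:
halite: 2160 kg/m³ × 9.8 m/s² × 2260 m = 4.784×10^7 Pa = 47.84 MPa
siltstone: 2620 kg/m³ × 9.8 m/s² × 5190 m = 1.333×10^8 Pa = 133.3 MPa
schist: 2690 kg/m³ × 9.8 m/s² × 4180 m = 1.102×10^8 Pa = 110.2 MPa
Total = 47.84 + 133.3 + 110.2 = 291.29 MPa
Pore pressure P_p = λ·σ_v = 0.44 × 291.3 MPa = 128.2 MPa
Effective stress σ' = σ_v − P_p = 291.3 − 128.2 = 163.12 MPa = 1631.2 bar

1600 bar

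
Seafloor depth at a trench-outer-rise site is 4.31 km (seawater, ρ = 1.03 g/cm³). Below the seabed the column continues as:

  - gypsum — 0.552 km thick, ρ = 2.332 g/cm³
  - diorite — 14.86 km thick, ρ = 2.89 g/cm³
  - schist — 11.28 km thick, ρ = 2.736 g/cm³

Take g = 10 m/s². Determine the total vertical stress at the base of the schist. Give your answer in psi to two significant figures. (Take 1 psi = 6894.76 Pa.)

120000 psi

seawater: 1030 kg/m³ × 10 m/s² × 4310 m = 4.439×10^7 Pa = 6439 psi
gypsum: 2332 kg/m³ × 10 m/s² × 552 m = 1.287×10^7 Pa = 1867 psi
diorite: 2890 kg/m³ × 10 m/s² × 14860 m = 4.295×10^8 Pa = 62287 psi
schist: 2736 kg/m³ × 10 m/s² × 11280 m = 3.086×10^8 Pa = 44762 psi
Total = 6439 + 1867 + 62287 + 44762 = 1.1535×10^5 psi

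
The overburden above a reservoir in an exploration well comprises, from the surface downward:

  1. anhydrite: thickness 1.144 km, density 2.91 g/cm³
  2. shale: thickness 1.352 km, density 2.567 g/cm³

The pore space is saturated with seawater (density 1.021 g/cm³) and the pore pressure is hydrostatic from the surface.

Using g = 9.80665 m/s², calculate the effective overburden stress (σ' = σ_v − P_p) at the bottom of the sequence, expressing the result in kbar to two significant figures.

0.42 kbar

Overburden (lithostatic) stress σ_v:
anhydrite: 2910 kg/m³ × 9.80665 m/s² × 1144 m = 3.265×10^7 Pa = 32.65 MPa
shale: 2567 kg/m³ × 9.80665 m/s² × 1352 m = 3.403×10^7 Pa = 34.03 MPa
Total = 32.65 + 34.03 = 66.682 MPa
Pore pressure P_p = 1021 kg/m³ × 9.80665 m/s² × 2496 m = 2.499×10^7 Pa = 24.99 MPa
Effective stress σ' = σ_v − P_p = 66.68 − 24.99 = 41.690 MPa = 0.41690 kbar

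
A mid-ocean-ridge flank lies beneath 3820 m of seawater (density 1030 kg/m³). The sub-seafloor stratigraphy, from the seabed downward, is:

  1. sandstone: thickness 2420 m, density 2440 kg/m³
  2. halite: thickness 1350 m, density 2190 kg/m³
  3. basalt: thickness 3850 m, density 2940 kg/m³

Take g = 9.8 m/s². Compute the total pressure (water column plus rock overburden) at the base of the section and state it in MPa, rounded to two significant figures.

seawater: 1030 kg/m³ × 9.8 m/s² × 3820 m = 3.856×10^7 Pa = 38.56 MPa
sandstone: 2440 kg/m³ × 9.8 m/s² × 2420 m = 5.787×10^7 Pa = 57.87 MPa
halite: 2190 kg/m³ × 9.8 m/s² × 1350 m = 2.897×10^7 Pa = 28.97 MPa
basalt: 2940 kg/m³ × 9.8 m/s² × 3850 m = 1.109×10^8 Pa = 110.9 MPa
Total = 38.56 + 57.87 + 28.97 + 110.9 = 236.33 MPa

240 MPa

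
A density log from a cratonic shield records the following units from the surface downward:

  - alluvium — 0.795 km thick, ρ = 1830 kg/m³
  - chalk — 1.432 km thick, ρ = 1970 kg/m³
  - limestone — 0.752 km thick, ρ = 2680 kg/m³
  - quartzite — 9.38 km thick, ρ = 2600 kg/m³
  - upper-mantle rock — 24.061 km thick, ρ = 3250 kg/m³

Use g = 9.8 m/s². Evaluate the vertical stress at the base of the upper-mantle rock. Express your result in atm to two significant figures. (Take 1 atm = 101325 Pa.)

alluvium: 1830 kg/m³ × 9.8 m/s² × 795 m = 1.426×10^7 Pa = 140.7 atm
chalk: 1970 kg/m³ × 9.8 m/s² × 1432 m = 2.765×10^7 Pa = 272.8 atm
limestone: 2680 kg/m³ × 9.8 m/s² × 752 m = 1.975×10^7 Pa = 194.9 atm
quartzite: 2600 kg/m³ × 9.8 m/s² × 9380 m = 2.390×10^8 Pa = 2359 atm
upper-mantle rock: 3250 kg/m³ × 9.8 m/s² × 24061 m = 7.663×10^8 Pa = 7563 atm
Total = 140.7 + 272.8 + 194.9 + 2359 + 7563 = 10530 atm

11000 atm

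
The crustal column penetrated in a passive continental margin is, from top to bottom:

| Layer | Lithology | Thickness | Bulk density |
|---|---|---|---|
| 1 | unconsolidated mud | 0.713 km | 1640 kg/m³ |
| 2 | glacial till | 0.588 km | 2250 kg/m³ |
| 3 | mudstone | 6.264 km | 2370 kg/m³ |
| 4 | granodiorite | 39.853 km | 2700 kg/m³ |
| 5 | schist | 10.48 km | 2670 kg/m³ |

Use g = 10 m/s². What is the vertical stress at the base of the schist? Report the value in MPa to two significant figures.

1500 MPa

unconsolidated mud: 1640 kg/m³ × 10 m/s² × 713 m = 1.169×10^7 Pa = 11.69 MPa
glacial till: 2250 kg/m³ × 10 m/s² × 588 m = 1.323×10^7 Pa = 13.23 MPa
mudstone: 2370 kg/m³ × 10 m/s² × 6264 m = 1.485×10^8 Pa = 148.5 MPa
granodiorite: 2700 kg/m³ × 10 m/s² × 39853 m = 1.076×10^9 Pa = 1076 MPa
schist: 2670 kg/m³ × 10 m/s² × 10480 m = 2.798×10^8 Pa = 279.8 MPa
Total = 11.69 + 13.23 + 148.5 + 1076 + 279.8 = 1529.2 MPa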